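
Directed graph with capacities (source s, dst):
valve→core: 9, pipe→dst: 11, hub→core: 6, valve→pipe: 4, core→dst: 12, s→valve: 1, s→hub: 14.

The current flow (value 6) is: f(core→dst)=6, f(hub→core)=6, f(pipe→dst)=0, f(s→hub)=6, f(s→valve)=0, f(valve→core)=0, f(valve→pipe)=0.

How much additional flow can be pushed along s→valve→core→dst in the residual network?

1

Residual capacities along the path: s→valve: 1, valve→core: 9, core→dst: 6.
Minimum is 1.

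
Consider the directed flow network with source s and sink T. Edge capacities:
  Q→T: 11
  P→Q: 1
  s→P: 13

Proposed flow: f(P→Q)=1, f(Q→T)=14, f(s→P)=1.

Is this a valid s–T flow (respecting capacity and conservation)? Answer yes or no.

No

Capacity violated on Q→T: flow 14 > capacity 11.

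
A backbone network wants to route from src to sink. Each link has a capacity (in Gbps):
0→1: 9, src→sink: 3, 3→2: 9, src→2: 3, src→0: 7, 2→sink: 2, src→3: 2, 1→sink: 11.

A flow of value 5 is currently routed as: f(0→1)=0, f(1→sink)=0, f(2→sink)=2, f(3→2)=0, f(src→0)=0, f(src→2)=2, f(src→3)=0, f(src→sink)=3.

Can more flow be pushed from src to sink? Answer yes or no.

Residual path src→0→1→sink has bottleneck 7 > 0.
Pushing 7 along it raises the flow to 12, so the given flow is not maximum.

Yes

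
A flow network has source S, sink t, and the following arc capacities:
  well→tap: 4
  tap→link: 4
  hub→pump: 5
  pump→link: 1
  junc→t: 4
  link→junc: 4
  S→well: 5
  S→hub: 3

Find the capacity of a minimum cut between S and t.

Max flow = 4 (via 2 augmenting paths).
In the residual at optimum, the set reachable from S is {S, hub, link, pump, tap, well}.
Cut edges: link→junc (cap 4). Sum = 4.

4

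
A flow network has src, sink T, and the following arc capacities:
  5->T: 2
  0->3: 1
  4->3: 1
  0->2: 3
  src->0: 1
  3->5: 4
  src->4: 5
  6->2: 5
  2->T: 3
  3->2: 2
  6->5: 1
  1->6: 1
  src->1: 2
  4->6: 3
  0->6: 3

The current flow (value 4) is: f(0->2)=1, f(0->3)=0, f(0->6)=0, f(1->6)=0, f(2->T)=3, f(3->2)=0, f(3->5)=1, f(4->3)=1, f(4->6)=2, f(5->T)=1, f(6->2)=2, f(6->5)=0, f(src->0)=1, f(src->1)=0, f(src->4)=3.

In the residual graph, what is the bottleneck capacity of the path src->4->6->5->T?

Residual capacities along the path: src->4: 2, 4->6: 1, 6->5: 1, 5->T: 1.
Minimum is 1.

1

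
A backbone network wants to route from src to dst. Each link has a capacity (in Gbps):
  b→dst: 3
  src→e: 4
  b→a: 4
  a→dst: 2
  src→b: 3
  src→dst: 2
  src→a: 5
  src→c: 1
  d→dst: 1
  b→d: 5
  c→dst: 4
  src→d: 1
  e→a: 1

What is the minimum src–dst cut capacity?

9

Max flow = 9 (via 5 augmenting paths).
In the residual at optimum, the set reachable from src is {a, e, src}.
Cut edges: src→c (cap 1), src→b (cap 3), src→d (cap 1), src→dst (cap 2), a→dst (cap 2). Sum = 9.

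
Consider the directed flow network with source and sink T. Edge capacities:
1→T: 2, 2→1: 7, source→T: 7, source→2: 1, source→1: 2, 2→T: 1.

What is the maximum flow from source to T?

Augment source→T: bottleneck 7. Total 7.
Augment source→2→T: bottleneck 1. Total 8.
Augment source→1→T: bottleneck 2. Total 10.
No augmenting path remains in the residual graph.

10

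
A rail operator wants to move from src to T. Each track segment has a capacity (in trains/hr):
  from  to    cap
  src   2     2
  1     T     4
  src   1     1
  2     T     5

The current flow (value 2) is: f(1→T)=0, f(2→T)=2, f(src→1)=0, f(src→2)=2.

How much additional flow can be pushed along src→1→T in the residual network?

1

Residual capacities along the path: src→1: 1, 1→T: 4.
Minimum is 1.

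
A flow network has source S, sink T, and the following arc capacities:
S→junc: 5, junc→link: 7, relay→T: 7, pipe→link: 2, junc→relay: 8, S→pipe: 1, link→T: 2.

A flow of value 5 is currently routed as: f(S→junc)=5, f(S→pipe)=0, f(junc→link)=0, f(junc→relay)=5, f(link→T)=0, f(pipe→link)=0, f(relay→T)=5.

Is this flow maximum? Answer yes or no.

No

Residual path S→pipe→link→T has bottleneck 1 > 0.
Pushing 1 along it raises the flow to 6, so the given flow is not maximum.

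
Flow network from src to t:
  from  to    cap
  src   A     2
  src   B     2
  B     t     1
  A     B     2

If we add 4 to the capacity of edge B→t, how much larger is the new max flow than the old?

3

Original max flow = 1.
After raising cap(B→t), augmenting paths through that edge carry 3 more units.
New max flow = 4. Increase = 3.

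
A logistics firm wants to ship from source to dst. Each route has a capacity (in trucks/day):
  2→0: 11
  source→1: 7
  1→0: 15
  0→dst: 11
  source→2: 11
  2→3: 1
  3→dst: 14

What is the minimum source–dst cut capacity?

Max flow = 12 (via 3 augmenting paths).
In the residual at optimum, the set reachable from source is {0, 1, 2, source}.
Cut edges: 2→3 (cap 1), 0→dst (cap 11). Sum = 12.

12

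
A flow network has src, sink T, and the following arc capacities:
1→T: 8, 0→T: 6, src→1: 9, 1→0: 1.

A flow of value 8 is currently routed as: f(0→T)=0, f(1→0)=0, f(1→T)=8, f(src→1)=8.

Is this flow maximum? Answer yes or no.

Residual path src→1→0→T has bottleneck 1 > 0.
Pushing 1 along it raises the flow to 9, so the given flow is not maximum.

No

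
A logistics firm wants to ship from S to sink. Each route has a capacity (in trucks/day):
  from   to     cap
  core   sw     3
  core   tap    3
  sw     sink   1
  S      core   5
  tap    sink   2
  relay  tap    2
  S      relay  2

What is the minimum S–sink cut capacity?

Max flow = 3 (via 2 augmenting paths).
In the residual at optimum, the set reachable from S is {S, core, relay, sw, tap}.
Cut edges: sw→sink (cap 1), tap→sink (cap 2). Sum = 3.

3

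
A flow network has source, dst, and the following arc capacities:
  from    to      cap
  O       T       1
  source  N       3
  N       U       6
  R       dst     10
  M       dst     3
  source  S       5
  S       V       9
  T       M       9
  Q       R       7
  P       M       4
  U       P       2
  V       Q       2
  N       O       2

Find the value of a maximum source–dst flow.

5

Augment source→N→U→P→M→dst: bottleneck 2. Total 2.
Augment source→N→O→T→M→dst: bottleneck 1. Total 3.
Augment source→S→V→Q→R→dst: bottleneck 2. Total 5.
No augmenting path remains in the residual graph.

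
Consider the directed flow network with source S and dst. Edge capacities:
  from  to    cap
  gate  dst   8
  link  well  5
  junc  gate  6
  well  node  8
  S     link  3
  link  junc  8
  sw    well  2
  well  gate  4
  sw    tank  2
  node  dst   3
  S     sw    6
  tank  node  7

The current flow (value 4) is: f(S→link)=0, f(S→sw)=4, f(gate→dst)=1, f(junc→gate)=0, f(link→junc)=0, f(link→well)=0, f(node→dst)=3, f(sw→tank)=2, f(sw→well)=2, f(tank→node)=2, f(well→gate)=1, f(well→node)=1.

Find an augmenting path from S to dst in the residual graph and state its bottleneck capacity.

S→link→well→gate→dst, bottleneck 3

Residual along S→link→well→gate→dst: S→link: 3, link→well: 5, well→gate: 3, gate→dst: 7.
Bottleneck = min = 3.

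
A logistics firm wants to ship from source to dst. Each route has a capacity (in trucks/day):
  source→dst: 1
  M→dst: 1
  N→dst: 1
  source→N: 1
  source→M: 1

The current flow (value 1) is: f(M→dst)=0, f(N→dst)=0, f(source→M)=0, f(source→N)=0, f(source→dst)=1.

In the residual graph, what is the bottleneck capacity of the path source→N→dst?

1

Residual capacities along the path: source→N: 1, N→dst: 1.
Minimum is 1.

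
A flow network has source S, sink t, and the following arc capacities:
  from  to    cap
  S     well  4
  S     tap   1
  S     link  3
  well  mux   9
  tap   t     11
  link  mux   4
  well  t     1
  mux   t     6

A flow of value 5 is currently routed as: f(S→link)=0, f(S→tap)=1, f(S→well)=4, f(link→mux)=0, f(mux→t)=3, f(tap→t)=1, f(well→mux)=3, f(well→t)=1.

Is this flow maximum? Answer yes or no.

Residual path S→link→mux→t has bottleneck 3 > 0.
Pushing 3 along it raises the flow to 8, so the given flow is not maximum.

No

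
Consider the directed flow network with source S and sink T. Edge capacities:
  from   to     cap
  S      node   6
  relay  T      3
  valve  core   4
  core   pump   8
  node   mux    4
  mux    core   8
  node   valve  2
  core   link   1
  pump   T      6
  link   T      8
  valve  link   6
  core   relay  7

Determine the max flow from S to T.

6

Augment S→node→valve→link→T: bottleneck 2. Total 2.
Augment S→node→mux→core→relay→T: bottleneck 3. Total 5.
Augment S→node→mux→core→pump→T: bottleneck 1. Total 6.
No augmenting path remains in the residual graph.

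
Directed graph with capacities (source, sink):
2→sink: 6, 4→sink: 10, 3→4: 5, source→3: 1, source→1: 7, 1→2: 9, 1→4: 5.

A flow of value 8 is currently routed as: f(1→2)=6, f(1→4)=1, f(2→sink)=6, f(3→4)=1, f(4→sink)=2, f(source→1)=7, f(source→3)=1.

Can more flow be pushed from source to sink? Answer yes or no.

Residual reachable from source: {source}; sink is not reachable.
Saturated cut: source→1, source→3 with total capacity 8 = current flow value. Flow is maximum.

No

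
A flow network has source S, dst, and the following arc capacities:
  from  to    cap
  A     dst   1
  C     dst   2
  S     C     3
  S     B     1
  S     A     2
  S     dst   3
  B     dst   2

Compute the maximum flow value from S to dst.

7

Augment S→dst: bottleneck 3. Total 3.
Augment S→C→dst: bottleneck 2. Total 5.
Augment S→A→dst: bottleneck 1. Total 6.
Augment S→B→dst: bottleneck 1. Total 7.
No augmenting path remains in the residual graph.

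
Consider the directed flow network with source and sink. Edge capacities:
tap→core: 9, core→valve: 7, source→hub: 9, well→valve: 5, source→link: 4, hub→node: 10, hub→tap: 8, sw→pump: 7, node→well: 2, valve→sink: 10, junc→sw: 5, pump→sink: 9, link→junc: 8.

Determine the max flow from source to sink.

Augment source→hub→node→well→valve→sink: bottleneck 2. Total 2.
Augment source→hub→tap→core→valve→sink: bottleneck 7. Total 9.
Augment source→link→junc→sw→pump→sink: bottleneck 4. Total 13.
No augmenting path remains in the residual graph.

13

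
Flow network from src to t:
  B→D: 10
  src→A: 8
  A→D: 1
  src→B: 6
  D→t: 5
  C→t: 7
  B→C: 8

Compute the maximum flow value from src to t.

Augment src→A→D→t: bottleneck 1. Total 1.
Augment src→B→D→t: bottleneck 4. Total 5.
Augment src→B→C→t: bottleneck 2. Total 7.
No augmenting path remains in the residual graph.

7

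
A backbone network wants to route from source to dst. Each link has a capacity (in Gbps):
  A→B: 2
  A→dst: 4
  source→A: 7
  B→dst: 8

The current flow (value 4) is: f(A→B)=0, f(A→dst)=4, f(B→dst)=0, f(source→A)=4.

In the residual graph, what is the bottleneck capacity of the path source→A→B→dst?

Residual capacities along the path: source→A: 3, A→B: 2, B→dst: 8.
Minimum is 2.

2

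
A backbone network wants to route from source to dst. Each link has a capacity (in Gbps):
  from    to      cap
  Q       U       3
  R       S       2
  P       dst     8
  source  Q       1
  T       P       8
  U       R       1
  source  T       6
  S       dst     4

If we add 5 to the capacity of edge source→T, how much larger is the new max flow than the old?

Original max flow = 7.
After raising cap(source→T), augmenting paths through that edge carry 2 more units.
New max flow = 9. Increase = 2.

2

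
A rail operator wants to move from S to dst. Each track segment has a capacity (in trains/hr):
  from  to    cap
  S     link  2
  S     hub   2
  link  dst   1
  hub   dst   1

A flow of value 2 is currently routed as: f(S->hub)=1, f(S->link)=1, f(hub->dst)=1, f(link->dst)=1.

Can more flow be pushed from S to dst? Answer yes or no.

No

Residual reachable from S: {S, hub, link}; dst is not reachable.
Saturated cut: link->dst, hub->dst with total capacity 2 = current flow value. Flow is maximum.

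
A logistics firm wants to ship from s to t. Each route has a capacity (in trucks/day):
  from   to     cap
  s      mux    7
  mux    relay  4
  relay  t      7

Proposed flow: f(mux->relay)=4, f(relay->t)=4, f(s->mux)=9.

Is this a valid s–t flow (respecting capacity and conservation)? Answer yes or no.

Capacity violated on s->mux: flow 9 > capacity 7.

No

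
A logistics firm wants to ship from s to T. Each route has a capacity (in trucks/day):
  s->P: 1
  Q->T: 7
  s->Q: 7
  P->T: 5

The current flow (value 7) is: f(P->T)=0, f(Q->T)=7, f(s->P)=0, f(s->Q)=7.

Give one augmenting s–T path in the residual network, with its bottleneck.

Residual along s->P->T: s->P: 1, P->T: 5.
Bottleneck = min = 1.

s->P->T, bottleneck 1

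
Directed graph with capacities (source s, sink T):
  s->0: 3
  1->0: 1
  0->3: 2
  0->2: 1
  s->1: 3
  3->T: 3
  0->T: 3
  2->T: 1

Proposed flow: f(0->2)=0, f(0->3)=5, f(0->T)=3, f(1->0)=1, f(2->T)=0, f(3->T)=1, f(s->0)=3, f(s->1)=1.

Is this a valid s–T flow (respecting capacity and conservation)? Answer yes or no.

Capacity violated on 0->3: flow 5 > capacity 2.

No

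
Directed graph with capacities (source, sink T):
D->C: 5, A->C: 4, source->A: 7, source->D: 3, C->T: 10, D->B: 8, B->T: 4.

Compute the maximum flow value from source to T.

Augment source->D->B->T: bottleneck 3. Total 3.
Augment source->A->C->T: bottleneck 4. Total 7.
No augmenting path remains in the residual graph.

7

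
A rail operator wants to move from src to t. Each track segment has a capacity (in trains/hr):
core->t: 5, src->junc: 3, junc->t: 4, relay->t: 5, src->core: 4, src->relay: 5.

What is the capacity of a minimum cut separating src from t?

12

Max flow = 12 (via 3 augmenting paths).
In the residual at optimum, the set reachable from src is {src}.
Cut edges: src->core (cap 4), src->junc (cap 3), src->relay (cap 5). Sum = 12.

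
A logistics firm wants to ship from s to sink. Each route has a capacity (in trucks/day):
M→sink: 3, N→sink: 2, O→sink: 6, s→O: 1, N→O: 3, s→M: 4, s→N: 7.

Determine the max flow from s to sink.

9

Augment s→N→sink: bottleneck 2. Total 2.
Augment s→O→sink: bottleneck 1. Total 3.
Augment s→M→sink: bottleneck 3. Total 6.
Augment s→N→O→sink: bottleneck 3. Total 9.
No augmenting path remains in the residual graph.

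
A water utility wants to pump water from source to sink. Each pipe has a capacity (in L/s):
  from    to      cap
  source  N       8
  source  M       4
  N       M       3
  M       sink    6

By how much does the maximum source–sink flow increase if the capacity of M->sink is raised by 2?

1

Original max flow = 6.
After raising cap(M->sink), augmenting paths through that edge carry 1 more unit.
New max flow = 7. Increase = 1.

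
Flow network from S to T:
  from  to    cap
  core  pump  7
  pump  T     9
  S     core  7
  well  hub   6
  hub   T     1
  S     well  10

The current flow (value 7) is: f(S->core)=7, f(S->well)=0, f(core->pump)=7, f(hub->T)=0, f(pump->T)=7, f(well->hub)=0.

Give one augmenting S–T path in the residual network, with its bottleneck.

Residual along S->well->hub->T: S->well: 10, well->hub: 6, hub->T: 1.
Bottleneck = min = 1.

S->well->hub->T, bottleneck 1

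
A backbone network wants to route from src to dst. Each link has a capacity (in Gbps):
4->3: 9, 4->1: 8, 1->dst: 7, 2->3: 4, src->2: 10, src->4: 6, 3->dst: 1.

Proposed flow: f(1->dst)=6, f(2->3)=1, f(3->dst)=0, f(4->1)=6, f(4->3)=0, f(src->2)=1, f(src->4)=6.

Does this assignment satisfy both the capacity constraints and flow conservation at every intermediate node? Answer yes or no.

Conservation fails at 3: inflow 1 ≠ outflow 0.

No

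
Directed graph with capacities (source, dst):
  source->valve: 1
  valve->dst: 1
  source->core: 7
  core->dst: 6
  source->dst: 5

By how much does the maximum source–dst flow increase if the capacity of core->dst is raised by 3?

1

Original max flow = 12.
After raising cap(core->dst), augmenting paths through that edge carry 1 more unit.
New max flow = 13. Increase = 1.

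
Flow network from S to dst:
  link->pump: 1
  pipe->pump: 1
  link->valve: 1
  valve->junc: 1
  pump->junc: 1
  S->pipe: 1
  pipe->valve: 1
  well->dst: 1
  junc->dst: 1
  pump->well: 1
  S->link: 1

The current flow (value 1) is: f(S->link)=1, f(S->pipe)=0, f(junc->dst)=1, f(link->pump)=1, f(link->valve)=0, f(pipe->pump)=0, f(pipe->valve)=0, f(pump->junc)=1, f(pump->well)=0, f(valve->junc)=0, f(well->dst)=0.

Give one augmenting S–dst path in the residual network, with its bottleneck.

S->pipe->pump->well->dst, bottleneck 1

Residual along S->pipe->pump->well->dst: S->pipe: 1, pipe->pump: 1, pump->well: 1, well->dst: 1.
Bottleneck = min = 1.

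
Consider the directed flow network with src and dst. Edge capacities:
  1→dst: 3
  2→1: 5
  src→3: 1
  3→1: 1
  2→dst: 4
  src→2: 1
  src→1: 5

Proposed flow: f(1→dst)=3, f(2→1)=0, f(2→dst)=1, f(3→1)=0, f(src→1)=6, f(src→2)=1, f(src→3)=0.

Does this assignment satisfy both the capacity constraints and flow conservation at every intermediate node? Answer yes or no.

Capacity violated on src→1: flow 6 > capacity 5.

No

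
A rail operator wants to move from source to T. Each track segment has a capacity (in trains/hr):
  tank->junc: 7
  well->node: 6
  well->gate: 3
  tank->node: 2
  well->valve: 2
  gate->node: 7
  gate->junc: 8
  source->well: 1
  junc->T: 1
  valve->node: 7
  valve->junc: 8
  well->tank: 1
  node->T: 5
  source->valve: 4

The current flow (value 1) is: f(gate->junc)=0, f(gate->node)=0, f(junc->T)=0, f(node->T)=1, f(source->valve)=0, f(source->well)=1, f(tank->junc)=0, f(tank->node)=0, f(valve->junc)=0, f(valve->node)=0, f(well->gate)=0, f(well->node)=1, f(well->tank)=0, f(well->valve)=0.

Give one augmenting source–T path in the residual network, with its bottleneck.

Residual along source->valve->node->T: source->valve: 4, valve->node: 7, node->T: 4.
Bottleneck = min = 4.

source->valve->node->T, bottleneck 4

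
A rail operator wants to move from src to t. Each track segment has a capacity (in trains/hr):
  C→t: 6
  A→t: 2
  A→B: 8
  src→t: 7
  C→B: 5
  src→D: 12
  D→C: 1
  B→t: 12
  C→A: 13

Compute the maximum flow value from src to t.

8

Augment src→t: bottleneck 7. Total 7.
Augment src→D→C→t: bottleneck 1. Total 8.
No augmenting path remains in the residual graph.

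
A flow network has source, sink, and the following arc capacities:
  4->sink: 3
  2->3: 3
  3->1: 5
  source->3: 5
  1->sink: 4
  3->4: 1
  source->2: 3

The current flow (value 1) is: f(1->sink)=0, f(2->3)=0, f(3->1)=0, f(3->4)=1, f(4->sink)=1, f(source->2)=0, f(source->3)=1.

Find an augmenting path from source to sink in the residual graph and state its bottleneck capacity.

source->3->1->sink, bottleneck 4

Residual along source->3->1->sink: source->3: 4, 3->1: 5, 1->sink: 4.
Bottleneck = min = 4.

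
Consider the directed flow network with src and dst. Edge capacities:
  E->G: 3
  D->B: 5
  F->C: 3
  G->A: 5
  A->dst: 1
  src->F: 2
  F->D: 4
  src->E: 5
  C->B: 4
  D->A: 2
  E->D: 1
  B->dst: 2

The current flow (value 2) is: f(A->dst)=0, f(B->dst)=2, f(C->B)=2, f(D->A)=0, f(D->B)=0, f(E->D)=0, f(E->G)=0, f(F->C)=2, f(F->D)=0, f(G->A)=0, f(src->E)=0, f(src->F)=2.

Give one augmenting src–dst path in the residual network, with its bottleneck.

Residual along src->E->D->A->dst: src->E: 5, E->D: 1, D->A: 2, A->dst: 1.
Bottleneck = min = 1.

src->E->D->A->dst, bottleneck 1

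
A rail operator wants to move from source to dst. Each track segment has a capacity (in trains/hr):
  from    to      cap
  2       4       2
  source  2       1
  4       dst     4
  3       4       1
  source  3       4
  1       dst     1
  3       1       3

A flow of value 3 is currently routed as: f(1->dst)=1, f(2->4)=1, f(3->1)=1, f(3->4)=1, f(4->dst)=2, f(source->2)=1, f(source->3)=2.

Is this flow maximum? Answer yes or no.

Residual reachable from source: {1, 3, source}; dst is not reachable.
Saturated cut: source->2, 3->4, 1->dst with total capacity 3 = current flow value. Flow is maximum.

Yes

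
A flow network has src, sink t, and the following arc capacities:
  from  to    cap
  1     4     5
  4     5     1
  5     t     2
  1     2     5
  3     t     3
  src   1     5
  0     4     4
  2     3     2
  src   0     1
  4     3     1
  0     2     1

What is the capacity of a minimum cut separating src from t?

Max flow = 4 (via 3 augmenting paths).
In the residual at optimum, the set reachable from src is {0, 1, 2, 4, src}.
Cut edges: 4→5 (cap 1), 4→3 (cap 1), 2→3 (cap 2). Sum = 4.

4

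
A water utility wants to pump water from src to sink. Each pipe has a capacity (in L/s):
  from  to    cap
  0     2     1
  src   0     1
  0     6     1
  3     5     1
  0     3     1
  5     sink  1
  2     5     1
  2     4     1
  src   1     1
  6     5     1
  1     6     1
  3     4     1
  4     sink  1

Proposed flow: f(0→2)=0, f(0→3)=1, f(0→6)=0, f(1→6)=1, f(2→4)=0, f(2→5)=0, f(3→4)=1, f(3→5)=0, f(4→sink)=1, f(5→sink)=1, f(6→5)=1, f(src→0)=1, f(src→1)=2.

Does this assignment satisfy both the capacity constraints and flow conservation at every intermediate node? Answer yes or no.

Capacity violated on src→1: flow 2 > capacity 1.

No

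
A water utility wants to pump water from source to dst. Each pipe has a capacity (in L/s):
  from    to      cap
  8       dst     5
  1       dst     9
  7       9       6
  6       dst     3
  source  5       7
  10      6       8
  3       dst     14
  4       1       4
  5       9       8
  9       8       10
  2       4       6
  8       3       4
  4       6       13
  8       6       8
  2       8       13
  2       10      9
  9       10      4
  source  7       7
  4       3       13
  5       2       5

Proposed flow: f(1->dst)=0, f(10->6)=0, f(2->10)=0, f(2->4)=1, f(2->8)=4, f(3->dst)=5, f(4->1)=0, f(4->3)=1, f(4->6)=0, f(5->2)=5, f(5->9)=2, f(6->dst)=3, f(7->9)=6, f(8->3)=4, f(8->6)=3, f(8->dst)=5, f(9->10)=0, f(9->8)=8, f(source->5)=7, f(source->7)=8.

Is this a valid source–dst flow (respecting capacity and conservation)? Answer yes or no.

No

Capacity violated on source->7: flow 8 > capacity 7.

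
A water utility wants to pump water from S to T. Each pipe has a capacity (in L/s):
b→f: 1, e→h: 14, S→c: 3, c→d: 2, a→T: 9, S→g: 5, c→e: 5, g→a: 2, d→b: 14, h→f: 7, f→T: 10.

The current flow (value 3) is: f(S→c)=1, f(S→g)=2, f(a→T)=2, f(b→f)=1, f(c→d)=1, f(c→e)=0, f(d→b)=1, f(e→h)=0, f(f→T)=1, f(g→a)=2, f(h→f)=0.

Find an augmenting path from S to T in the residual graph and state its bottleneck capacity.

Residual along S→c→e→h→f→T: S→c: 2, c→e: 5, e→h: 14, h→f: 7, f→T: 9.
Bottleneck = min = 2.

S→c→e→h→f→T, bottleneck 2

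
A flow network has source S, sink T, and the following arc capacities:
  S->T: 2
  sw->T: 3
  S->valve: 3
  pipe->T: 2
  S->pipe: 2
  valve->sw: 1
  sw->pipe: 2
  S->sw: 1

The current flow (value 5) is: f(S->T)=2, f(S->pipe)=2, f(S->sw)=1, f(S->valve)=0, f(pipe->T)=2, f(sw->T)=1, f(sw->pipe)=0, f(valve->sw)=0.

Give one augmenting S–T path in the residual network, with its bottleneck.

S->valve->sw->T, bottleneck 1

Residual along S->valve->sw->T: S->valve: 3, valve->sw: 1, sw->T: 2.
Bottleneck = min = 1.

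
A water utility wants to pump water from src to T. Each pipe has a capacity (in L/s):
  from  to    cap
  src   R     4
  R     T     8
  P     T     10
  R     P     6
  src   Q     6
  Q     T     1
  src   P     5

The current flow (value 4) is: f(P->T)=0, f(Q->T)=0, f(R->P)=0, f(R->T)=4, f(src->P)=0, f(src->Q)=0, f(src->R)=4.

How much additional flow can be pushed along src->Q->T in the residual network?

1

Residual capacities along the path: src->Q: 6, Q->T: 1.
Minimum is 1.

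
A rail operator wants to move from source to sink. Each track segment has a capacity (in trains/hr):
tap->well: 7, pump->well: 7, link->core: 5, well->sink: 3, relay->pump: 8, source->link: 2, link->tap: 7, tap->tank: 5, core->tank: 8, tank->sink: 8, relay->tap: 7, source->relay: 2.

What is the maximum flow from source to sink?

Augment source->relay->pump->well->sink: bottleneck 2. Total 2.
Augment source->link->tap->well->sink: bottleneck 1. Total 3.
Augment source->link->tap->tank->sink: bottleneck 1. Total 4.
No augmenting path remains in the residual graph.

4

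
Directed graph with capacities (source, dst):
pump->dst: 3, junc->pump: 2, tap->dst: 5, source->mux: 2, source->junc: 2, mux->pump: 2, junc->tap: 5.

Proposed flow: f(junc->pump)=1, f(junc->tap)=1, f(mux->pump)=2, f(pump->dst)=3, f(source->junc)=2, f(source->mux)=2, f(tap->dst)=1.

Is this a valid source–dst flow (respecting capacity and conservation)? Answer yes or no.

Every edge has 0 ≤ f(e) ≤ cap(e).
At each intermediate node, inflow equals outflow.

Yes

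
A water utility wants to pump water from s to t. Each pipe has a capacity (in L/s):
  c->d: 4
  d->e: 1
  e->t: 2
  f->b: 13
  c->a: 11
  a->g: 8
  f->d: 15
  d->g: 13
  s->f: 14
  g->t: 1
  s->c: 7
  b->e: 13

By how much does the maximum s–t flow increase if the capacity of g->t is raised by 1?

Original max flow = 3.
After raising cap(g->t), augmenting paths through that edge carry 1 more unit.
New max flow = 4. Increase = 1.

1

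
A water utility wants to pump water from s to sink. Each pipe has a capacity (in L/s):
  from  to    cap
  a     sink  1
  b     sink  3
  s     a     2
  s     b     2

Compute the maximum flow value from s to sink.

3

Augment s→a→sink: bottleneck 1. Total 1.
Augment s→b→sink: bottleneck 2. Total 3.
No augmenting path remains in the residual graph.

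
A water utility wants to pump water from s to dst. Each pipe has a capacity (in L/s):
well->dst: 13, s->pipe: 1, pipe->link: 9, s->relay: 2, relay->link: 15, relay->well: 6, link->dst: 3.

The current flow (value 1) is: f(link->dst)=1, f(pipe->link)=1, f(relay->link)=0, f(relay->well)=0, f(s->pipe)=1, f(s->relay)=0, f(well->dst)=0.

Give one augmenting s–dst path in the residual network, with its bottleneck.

Residual along s->relay->link->dst: s->relay: 2, relay->link: 15, link->dst: 2.
Bottleneck = min = 2.

s->relay->link->dst, bottleneck 2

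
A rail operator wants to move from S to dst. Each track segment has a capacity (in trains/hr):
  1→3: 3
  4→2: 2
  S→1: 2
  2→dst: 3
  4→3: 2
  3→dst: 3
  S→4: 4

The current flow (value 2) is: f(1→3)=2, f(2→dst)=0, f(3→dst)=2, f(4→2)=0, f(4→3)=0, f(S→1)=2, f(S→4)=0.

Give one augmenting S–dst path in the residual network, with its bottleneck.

Residual along S→4→3→dst: S→4: 4, 4→3: 2, 3→dst: 1.
Bottleneck = min = 1.

S→4→3→dst, bottleneck 1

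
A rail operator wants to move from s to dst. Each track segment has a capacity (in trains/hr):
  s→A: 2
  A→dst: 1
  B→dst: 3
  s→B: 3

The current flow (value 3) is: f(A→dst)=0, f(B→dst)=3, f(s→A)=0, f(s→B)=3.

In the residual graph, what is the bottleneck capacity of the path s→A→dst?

Residual capacities along the path: s→A: 2, A→dst: 1.
Minimum is 1.

1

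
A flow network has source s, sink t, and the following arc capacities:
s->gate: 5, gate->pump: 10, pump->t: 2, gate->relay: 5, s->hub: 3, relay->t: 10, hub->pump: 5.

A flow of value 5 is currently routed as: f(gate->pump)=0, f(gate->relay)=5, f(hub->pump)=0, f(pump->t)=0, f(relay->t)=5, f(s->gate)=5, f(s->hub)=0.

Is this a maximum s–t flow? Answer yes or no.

No

Residual path s->hub->pump->t has bottleneck 2 > 0.
Pushing 2 along it raises the flow to 7, so the given flow is not maximum.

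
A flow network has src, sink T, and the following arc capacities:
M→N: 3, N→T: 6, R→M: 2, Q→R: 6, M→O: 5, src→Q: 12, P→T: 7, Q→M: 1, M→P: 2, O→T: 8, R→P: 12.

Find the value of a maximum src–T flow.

Augment src→Q→R→P→T: bottleneck 6. Total 6.
Augment src→Q→M→N→T: bottleneck 1. Total 7.
No augmenting path remains in the residual graph.

7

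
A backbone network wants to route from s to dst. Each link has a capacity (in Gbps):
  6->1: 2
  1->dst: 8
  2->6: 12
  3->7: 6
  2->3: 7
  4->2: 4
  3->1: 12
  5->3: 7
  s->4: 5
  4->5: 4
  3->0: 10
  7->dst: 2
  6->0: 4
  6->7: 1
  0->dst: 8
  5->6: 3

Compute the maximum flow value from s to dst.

Augment s->4->2->3->0->dst: bottleneck 4. Total 4.
Augment s->4->5->3->0->dst: bottleneck 1. Total 5.
No augmenting path remains in the residual graph.

5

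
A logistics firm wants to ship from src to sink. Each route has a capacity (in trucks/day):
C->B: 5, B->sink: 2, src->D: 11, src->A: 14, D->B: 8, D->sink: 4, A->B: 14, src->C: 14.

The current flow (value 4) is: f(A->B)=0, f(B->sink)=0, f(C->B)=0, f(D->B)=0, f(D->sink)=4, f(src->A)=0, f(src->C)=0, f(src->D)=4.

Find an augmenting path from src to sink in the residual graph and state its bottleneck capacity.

Residual along src->D->B->sink: src->D: 7, D->B: 8, B->sink: 2.
Bottleneck = min = 2.

src->D->B->sink, bottleneck 2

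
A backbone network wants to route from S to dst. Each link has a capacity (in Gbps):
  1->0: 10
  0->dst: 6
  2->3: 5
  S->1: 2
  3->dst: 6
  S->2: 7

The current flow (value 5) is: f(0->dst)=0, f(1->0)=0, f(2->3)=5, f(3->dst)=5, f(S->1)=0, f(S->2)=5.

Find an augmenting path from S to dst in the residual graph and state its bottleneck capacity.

Residual along S->1->0->dst: S->1: 2, 1->0: 10, 0->dst: 6.
Bottleneck = min = 2.

S->1->0->dst, bottleneck 2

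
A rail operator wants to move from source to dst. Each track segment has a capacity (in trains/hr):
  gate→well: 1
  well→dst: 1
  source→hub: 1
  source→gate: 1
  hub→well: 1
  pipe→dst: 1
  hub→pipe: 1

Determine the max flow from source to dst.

2

Augment source→gate→well→dst: bottleneck 1. Total 1.
Augment source→hub→pipe→dst: bottleneck 1. Total 2.
No augmenting path remains in the residual graph.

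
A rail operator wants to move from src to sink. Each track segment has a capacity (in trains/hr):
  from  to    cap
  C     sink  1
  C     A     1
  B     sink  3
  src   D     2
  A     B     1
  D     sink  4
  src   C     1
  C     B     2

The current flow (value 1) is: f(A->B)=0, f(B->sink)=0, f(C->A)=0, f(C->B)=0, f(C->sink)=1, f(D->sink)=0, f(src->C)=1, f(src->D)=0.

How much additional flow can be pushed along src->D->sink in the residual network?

Residual capacities along the path: src->D: 2, D->sink: 4.
Minimum is 2.

2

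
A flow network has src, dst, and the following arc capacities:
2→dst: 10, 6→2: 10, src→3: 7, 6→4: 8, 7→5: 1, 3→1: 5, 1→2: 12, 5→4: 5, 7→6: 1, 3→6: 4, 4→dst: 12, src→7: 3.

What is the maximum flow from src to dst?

9

Augment src→7→5→4→dst: bottleneck 1. Total 1.
Augment src→7→6→4→dst: bottleneck 1. Total 2.
Augment src→3→6→4→dst: bottleneck 4. Total 6.
Augment src→3→1→2→dst: bottleneck 3. Total 9.
No augmenting path remains in the residual graph.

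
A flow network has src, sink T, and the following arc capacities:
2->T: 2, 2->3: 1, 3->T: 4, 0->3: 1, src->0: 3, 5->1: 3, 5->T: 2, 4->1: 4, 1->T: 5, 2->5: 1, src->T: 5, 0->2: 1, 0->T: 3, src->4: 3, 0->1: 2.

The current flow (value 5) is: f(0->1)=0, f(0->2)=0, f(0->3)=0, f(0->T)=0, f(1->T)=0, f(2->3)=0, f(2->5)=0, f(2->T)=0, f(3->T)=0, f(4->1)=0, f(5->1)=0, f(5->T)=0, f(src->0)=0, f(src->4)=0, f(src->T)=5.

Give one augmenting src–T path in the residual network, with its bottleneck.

src->0->T, bottleneck 3

Residual along src->0->T: src->0: 3, 0->T: 3.
Bottleneck = min = 3.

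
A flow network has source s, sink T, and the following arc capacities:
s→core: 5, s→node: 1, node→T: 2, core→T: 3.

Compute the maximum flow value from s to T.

Augment s→core→T: bottleneck 3. Total 3.
Augment s→node→T: bottleneck 1. Total 4.
No augmenting path remains in the residual graph.

4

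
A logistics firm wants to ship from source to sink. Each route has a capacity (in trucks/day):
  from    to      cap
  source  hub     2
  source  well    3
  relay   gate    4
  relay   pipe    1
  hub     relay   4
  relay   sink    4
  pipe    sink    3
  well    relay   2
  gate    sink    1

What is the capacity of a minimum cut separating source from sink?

4

Max flow = 4 (via 2 augmenting paths).
In the residual at optimum, the set reachable from source is {source, well}.
Cut edges: source→hub (cap 2), well→relay (cap 2). Sum = 4.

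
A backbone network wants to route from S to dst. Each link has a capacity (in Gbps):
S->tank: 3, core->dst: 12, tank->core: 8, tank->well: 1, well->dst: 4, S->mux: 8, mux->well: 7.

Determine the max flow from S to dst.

Augment S->mux->well->dst: bottleneck 4. Total 4.
Augment S->tank->core->dst: bottleneck 3. Total 7.
No augmenting path remains in the residual graph.

7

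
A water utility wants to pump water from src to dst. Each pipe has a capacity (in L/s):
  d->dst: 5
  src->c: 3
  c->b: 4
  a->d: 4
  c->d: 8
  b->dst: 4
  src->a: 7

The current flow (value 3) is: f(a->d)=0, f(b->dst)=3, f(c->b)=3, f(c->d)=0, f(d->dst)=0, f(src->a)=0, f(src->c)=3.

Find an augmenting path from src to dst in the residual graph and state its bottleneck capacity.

src->a->d->dst, bottleneck 4

Residual along src->a->d->dst: src->a: 7, a->d: 4, d->dst: 5.
Bottleneck = min = 4.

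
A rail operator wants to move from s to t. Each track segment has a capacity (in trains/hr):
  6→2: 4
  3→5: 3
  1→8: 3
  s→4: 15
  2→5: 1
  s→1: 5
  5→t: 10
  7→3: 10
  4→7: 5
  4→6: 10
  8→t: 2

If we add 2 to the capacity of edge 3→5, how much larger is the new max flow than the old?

Original max flow = 6.
After raising cap(3→5), augmenting paths through that edge carry 2 more units.
New max flow = 8. Increase = 2.

2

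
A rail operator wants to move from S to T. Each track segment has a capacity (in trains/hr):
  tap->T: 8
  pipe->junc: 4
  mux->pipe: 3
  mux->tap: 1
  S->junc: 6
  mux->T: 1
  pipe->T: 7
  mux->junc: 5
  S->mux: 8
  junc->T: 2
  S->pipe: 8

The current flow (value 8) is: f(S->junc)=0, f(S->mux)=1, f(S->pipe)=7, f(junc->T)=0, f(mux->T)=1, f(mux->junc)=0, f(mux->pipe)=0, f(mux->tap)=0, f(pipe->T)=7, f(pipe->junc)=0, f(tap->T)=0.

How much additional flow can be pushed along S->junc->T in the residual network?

Residual capacities along the path: S->junc: 6, junc->T: 2.
Minimum is 2.

2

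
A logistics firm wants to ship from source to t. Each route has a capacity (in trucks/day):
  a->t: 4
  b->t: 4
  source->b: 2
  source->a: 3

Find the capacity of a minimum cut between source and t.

Max flow = 5 (via 2 augmenting paths).
In the residual at optimum, the set reachable from source is {source}.
Cut edges: source->b (cap 2), source->a (cap 3). Sum = 5.

5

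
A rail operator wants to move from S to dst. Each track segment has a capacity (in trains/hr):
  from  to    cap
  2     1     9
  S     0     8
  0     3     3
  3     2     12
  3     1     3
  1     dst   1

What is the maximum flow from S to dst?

1

Augment S->0->3->1->dst: bottleneck 1. Total 1.
No augmenting path remains in the residual graph.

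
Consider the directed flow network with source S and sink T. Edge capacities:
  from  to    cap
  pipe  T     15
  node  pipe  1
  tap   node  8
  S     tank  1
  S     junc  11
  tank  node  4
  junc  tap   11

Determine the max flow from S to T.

Augment S→tank→node→pipe→T: bottleneck 1. Total 1.
No augmenting path remains in the residual graph.

1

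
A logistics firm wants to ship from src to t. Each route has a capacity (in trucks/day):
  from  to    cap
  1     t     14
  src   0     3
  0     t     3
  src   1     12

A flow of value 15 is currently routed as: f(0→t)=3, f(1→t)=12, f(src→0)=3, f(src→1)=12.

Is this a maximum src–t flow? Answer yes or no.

Residual reachable from src: {src}; t is not reachable.
Saturated cut: src→1, src→0 with total capacity 15 = current flow value. Flow is maximum.

Yes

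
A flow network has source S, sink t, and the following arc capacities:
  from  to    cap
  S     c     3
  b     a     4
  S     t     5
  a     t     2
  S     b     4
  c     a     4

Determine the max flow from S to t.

Augment S→t: bottleneck 5. Total 5.
Augment S→b→a→t: bottleneck 2. Total 7.
No augmenting path remains in the residual graph.

7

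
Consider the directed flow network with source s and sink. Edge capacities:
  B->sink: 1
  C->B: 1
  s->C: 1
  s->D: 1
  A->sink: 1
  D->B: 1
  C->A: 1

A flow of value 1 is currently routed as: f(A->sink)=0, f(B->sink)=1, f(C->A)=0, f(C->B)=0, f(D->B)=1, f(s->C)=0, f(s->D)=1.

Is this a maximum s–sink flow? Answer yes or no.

No

Residual path s->C->A->sink has bottleneck 1 > 0.
Pushing 1 along it raises the flow to 2, so the given flow is not maximum.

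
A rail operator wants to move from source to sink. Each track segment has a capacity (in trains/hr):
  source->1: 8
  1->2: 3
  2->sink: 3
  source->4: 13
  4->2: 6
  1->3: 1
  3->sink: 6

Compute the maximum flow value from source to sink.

Augment source->4->2->sink: bottleneck 3. Total 3.
Augment source->1->3->sink: bottleneck 1. Total 4.
No augmenting path remains in the residual graph.

4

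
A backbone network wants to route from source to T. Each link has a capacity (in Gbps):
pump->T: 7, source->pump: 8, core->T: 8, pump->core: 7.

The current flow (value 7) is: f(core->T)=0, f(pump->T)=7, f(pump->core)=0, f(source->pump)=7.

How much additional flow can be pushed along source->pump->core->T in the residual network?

Residual capacities along the path: source->pump: 1, pump->core: 7, core->T: 8.
Minimum is 1.

1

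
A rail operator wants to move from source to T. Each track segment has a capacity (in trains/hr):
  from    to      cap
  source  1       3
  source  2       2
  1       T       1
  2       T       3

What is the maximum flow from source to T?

Augment source->1->T: bottleneck 1. Total 1.
Augment source->2->T: bottleneck 2. Total 3.
No augmenting path remains in the residual graph.

3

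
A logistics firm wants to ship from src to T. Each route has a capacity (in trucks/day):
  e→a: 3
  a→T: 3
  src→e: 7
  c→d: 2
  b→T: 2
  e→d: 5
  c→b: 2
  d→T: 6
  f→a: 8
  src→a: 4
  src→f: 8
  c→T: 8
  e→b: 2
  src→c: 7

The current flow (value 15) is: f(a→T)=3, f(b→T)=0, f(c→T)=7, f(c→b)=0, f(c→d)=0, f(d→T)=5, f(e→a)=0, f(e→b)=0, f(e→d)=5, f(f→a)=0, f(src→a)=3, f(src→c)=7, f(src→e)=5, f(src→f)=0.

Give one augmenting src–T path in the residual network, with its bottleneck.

Residual along src→e→b→T: src→e: 2, e→b: 2, b→T: 2.
Bottleneck = min = 2.

src→e→b→T, bottleneck 2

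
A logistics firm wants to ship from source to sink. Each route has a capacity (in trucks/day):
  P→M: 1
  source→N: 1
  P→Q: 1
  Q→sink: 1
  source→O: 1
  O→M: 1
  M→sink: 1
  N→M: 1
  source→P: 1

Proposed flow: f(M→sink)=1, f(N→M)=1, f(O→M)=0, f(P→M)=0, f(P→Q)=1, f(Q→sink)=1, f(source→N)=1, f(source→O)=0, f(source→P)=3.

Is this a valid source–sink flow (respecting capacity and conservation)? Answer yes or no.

No

Capacity violated on source→P: flow 3 > capacity 1.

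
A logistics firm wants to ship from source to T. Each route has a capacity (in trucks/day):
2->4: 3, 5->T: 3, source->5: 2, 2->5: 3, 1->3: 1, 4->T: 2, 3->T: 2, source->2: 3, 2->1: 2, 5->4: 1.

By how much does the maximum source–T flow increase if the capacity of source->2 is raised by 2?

Original max flow = 5.
After raising cap(source->2), augmenting paths through that edge carry 1 more unit.
New max flow = 6. Increase = 1.

1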